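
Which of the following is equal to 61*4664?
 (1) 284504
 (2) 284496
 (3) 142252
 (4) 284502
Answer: 1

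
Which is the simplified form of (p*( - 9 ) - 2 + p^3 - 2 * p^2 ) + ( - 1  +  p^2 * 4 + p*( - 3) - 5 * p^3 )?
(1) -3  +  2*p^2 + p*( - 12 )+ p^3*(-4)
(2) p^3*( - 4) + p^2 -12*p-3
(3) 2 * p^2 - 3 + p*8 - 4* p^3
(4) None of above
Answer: 1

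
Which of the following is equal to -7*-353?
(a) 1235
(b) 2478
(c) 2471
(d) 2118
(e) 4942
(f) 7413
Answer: c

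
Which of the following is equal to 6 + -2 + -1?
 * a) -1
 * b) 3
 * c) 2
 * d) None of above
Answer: b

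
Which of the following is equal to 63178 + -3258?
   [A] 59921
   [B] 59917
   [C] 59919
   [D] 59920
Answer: D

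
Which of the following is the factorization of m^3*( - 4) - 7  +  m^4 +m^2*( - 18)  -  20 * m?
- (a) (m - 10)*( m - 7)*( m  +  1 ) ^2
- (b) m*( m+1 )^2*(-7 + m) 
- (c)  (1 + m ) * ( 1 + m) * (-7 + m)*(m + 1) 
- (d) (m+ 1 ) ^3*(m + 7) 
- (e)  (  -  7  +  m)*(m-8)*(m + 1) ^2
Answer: c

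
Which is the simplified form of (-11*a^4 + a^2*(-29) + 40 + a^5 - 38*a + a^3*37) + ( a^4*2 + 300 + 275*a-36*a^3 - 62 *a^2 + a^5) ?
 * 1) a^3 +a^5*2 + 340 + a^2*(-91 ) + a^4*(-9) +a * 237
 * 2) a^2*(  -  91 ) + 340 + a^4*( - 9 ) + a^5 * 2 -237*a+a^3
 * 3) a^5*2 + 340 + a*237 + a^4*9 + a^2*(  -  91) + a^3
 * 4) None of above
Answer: 1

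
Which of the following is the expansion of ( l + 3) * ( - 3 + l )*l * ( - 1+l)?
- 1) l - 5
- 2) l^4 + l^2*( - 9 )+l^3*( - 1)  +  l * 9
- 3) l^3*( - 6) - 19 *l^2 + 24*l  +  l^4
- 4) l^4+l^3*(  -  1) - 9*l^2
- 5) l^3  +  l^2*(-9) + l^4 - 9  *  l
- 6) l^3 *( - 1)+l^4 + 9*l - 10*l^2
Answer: 2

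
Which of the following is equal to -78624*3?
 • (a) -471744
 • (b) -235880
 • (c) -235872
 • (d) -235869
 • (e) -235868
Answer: c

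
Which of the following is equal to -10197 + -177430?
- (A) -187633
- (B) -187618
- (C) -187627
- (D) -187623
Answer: C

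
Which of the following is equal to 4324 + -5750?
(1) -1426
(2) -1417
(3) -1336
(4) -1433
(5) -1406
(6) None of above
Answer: 1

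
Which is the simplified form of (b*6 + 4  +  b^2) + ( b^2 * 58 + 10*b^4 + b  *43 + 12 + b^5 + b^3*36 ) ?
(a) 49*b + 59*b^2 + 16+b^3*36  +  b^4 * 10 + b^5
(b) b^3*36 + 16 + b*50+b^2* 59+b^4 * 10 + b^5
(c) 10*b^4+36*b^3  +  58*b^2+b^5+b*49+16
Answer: a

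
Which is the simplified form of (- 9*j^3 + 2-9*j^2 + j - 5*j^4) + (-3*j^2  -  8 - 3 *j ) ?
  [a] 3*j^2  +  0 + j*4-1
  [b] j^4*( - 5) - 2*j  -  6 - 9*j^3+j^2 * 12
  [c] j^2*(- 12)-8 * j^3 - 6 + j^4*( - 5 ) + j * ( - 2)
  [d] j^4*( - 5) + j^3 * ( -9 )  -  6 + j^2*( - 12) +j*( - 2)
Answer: d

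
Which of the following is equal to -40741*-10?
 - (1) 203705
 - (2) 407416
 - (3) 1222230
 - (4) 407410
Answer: 4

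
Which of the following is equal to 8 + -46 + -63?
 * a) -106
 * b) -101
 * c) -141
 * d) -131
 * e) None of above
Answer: b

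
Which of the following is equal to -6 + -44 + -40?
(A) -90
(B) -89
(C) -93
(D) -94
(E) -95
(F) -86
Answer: A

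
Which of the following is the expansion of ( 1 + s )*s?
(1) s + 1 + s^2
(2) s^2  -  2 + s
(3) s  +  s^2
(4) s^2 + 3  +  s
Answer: 3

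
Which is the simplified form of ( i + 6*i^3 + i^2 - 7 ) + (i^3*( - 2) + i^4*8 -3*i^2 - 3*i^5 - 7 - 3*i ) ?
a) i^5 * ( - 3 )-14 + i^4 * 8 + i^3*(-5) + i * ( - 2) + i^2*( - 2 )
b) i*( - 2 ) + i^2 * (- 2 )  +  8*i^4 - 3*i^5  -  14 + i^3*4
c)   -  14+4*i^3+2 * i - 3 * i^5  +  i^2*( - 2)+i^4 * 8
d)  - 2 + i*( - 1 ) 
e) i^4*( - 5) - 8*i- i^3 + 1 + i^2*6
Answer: b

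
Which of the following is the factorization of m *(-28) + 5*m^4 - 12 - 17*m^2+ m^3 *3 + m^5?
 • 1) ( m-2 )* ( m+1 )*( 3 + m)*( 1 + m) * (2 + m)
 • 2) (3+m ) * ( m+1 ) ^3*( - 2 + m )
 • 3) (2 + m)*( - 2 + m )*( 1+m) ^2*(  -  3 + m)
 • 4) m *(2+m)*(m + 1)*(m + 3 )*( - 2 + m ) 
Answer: 1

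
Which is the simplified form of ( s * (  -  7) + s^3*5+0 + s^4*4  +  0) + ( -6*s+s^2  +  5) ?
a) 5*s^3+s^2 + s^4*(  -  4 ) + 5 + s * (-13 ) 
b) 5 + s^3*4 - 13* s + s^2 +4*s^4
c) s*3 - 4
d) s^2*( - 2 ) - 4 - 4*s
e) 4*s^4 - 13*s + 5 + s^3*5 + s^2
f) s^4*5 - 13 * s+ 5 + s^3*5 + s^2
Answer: e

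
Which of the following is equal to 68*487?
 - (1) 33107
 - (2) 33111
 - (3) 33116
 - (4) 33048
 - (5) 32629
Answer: 3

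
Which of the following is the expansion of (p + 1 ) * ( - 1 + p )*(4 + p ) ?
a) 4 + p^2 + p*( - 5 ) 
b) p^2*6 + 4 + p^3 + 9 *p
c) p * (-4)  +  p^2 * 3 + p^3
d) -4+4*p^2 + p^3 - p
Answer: d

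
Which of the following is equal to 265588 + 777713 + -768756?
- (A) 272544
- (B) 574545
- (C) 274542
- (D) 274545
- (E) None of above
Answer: D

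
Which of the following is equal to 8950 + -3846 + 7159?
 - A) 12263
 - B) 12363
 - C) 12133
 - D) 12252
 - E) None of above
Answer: A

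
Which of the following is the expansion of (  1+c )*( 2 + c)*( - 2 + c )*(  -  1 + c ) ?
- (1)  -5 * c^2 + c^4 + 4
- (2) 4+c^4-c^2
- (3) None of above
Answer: 1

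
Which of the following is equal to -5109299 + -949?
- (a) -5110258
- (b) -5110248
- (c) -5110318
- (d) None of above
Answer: b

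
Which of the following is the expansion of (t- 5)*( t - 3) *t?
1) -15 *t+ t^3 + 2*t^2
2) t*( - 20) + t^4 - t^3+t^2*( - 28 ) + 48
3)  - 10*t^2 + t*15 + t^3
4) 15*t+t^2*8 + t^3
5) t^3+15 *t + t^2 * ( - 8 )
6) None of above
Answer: 5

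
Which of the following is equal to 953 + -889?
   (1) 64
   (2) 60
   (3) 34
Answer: 1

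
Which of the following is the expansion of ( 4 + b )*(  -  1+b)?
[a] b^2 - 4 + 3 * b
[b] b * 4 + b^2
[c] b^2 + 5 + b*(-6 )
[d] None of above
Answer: a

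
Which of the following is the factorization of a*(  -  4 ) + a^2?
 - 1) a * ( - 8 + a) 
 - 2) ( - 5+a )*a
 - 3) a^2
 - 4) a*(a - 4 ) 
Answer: 4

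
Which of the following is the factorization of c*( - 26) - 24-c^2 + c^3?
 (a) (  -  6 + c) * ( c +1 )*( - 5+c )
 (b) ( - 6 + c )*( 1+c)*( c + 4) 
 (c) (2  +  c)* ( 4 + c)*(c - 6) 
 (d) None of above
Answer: b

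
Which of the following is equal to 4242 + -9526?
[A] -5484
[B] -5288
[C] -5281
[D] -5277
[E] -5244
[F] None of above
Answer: F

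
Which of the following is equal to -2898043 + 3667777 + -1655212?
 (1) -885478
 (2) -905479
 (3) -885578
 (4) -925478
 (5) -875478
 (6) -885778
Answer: 1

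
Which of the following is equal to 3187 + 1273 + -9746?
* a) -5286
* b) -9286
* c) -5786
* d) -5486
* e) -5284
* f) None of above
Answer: a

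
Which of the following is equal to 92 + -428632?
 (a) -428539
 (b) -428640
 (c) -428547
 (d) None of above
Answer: d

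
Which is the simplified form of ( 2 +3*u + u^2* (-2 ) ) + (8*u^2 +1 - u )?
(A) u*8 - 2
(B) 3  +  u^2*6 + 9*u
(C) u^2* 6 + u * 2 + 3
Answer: C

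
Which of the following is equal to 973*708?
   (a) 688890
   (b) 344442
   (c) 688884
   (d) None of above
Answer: c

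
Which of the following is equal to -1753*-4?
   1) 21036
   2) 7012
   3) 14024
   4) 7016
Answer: 2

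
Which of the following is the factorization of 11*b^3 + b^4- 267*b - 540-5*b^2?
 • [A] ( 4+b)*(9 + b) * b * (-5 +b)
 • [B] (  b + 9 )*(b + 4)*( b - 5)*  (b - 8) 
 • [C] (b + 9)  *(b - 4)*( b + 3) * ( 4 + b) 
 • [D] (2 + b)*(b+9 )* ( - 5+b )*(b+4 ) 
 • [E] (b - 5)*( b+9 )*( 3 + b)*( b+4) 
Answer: E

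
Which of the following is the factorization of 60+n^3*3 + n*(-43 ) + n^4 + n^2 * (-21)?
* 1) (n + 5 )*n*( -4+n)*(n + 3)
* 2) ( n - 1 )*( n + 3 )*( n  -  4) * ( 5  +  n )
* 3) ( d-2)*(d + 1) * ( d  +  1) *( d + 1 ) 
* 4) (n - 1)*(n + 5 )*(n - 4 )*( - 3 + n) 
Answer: 2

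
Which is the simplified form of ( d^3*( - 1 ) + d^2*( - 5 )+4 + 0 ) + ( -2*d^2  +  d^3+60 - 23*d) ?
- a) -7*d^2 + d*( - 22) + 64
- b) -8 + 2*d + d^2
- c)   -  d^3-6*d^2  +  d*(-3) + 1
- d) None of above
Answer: d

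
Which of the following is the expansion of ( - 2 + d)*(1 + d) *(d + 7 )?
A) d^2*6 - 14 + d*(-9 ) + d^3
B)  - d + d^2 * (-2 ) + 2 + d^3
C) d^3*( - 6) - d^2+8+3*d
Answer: A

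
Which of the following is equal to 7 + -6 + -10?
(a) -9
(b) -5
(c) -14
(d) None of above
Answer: a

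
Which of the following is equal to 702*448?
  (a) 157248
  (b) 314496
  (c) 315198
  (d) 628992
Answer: b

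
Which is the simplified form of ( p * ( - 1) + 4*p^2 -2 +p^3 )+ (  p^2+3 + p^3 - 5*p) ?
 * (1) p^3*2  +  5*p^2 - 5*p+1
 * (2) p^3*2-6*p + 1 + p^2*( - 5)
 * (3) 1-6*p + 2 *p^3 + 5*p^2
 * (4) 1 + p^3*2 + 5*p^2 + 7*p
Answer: 3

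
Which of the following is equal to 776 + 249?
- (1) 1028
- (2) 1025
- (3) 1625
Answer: 2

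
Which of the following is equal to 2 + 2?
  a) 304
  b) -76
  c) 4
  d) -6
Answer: c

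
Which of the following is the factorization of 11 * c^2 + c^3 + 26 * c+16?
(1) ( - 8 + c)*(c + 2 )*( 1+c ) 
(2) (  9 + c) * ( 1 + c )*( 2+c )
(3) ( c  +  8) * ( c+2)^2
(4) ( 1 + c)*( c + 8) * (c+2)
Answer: 4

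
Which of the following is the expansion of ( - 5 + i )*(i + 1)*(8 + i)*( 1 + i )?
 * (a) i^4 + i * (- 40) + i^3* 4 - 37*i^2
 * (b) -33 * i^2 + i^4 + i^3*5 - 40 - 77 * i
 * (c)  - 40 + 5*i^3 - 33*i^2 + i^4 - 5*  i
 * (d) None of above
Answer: b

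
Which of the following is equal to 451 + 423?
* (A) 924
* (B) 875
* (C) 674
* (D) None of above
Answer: D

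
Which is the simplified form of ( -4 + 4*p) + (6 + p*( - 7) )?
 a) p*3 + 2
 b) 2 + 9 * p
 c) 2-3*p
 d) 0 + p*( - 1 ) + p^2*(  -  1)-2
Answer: c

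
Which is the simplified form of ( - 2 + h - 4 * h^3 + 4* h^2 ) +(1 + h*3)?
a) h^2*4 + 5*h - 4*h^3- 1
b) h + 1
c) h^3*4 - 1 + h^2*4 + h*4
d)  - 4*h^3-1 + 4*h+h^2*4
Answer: d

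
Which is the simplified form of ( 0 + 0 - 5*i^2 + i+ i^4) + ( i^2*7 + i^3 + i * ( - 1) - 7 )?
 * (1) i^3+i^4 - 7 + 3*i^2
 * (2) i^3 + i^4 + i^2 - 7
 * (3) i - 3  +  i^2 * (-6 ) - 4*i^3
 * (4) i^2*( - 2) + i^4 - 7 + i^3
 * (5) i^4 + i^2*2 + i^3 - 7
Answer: 5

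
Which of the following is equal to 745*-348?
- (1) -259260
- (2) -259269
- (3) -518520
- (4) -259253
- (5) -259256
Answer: 1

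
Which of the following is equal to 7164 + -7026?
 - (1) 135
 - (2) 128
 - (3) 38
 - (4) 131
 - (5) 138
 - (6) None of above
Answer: 5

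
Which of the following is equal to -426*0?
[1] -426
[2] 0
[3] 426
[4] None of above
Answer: 2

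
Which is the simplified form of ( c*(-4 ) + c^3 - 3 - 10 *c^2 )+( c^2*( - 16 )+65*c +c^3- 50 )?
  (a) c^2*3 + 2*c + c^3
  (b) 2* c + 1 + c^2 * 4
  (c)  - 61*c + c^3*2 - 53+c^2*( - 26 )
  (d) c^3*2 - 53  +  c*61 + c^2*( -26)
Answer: d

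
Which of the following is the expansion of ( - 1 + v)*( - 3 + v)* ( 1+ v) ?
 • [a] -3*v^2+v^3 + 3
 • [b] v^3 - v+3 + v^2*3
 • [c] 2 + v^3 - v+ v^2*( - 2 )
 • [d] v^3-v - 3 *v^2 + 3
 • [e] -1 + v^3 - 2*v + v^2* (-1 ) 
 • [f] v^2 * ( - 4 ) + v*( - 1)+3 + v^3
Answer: d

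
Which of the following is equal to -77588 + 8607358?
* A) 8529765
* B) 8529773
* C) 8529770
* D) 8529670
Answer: C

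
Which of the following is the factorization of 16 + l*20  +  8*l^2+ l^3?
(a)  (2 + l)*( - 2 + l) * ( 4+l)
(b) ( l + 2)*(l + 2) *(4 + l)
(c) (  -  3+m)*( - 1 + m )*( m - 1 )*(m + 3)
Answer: b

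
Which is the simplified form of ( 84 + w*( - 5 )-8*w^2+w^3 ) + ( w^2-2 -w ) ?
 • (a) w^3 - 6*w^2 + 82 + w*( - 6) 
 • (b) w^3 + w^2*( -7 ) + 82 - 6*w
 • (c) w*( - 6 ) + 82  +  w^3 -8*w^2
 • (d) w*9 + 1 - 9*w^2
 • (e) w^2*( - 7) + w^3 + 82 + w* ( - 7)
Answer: b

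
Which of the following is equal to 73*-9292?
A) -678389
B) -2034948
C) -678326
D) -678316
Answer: D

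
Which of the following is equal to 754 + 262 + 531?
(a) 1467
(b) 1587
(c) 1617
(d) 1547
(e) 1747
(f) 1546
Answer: d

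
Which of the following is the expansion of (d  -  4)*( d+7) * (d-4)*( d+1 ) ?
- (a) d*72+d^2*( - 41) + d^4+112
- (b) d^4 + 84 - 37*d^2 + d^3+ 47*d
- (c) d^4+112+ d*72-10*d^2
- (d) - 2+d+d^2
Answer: a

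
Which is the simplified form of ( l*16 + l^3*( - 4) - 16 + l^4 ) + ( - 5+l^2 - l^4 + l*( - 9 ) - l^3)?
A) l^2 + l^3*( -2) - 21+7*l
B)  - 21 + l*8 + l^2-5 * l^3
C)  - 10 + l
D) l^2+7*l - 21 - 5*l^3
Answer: D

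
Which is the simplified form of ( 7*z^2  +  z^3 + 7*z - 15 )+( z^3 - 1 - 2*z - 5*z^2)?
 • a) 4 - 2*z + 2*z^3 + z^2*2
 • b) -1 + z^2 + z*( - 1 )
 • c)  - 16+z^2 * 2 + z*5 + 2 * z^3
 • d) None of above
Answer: c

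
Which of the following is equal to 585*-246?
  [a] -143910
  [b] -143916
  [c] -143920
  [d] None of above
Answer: a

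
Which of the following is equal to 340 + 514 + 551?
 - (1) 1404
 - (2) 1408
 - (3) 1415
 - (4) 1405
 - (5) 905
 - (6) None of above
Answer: 4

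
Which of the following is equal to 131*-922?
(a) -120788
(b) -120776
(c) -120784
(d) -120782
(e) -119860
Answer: d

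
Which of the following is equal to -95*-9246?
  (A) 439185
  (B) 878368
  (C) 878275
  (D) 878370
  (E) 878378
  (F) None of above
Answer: D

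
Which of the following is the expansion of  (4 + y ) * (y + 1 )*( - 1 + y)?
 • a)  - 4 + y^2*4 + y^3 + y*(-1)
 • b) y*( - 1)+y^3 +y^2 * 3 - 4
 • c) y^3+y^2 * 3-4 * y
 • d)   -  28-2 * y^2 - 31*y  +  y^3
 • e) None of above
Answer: a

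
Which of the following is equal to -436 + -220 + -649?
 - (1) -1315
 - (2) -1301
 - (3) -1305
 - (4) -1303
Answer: 3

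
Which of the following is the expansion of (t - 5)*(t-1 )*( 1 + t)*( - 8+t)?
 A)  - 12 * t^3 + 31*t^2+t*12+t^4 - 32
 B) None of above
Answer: B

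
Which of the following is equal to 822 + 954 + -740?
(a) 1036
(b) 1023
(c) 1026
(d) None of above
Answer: a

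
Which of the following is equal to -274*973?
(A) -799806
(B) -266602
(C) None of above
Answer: B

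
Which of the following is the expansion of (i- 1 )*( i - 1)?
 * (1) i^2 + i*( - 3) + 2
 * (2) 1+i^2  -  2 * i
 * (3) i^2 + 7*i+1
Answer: 2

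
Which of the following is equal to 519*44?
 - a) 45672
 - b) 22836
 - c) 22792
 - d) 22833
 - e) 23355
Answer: b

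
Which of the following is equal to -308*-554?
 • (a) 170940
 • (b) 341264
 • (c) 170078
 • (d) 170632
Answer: d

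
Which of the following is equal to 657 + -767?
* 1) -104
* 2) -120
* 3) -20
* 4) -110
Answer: 4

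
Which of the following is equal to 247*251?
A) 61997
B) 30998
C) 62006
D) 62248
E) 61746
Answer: A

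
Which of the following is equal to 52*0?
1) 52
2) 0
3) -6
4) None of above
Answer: 2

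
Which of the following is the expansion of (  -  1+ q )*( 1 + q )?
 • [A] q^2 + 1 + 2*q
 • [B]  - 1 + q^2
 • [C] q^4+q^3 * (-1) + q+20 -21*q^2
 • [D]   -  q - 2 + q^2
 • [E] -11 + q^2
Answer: B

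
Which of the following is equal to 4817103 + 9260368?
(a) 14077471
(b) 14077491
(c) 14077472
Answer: a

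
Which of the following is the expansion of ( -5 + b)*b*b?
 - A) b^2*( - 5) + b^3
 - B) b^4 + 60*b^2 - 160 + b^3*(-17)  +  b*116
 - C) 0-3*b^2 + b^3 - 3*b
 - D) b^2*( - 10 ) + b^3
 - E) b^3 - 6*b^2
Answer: A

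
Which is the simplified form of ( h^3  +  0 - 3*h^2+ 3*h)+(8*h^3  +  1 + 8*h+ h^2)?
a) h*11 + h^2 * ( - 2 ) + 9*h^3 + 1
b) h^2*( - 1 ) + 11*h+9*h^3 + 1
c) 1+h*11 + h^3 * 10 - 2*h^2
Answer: a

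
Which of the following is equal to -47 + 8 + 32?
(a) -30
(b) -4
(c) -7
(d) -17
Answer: c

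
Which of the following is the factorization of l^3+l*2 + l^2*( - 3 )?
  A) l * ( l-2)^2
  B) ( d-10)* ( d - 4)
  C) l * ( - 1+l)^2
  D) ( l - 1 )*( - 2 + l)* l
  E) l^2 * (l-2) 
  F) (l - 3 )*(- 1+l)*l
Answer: D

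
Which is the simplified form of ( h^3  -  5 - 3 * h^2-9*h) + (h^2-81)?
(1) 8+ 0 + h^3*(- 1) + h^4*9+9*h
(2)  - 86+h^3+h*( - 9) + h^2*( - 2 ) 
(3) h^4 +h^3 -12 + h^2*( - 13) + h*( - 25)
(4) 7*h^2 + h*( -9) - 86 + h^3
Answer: 2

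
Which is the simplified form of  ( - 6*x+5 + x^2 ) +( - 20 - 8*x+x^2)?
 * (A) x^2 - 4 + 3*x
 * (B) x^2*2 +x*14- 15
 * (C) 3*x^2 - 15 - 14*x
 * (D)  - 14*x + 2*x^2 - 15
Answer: D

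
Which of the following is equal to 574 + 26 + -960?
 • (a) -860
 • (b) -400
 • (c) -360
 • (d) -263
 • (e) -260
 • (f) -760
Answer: c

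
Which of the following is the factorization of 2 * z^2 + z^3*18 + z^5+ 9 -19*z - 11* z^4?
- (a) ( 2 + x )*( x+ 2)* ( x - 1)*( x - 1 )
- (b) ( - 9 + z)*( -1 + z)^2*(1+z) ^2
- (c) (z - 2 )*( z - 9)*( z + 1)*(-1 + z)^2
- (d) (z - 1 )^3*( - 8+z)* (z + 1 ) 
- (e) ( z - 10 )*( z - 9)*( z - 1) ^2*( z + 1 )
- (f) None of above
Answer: f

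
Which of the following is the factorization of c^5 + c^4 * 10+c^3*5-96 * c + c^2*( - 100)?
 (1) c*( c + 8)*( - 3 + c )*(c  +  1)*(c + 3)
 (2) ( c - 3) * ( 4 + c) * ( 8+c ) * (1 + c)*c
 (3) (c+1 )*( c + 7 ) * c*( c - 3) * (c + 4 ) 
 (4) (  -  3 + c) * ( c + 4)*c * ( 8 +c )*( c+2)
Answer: 2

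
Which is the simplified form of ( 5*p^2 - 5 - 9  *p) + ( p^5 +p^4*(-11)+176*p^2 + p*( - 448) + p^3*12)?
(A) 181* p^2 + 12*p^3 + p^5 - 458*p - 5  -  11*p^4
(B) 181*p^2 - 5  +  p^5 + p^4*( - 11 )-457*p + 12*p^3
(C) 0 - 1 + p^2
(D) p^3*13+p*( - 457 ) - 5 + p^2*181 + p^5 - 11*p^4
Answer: B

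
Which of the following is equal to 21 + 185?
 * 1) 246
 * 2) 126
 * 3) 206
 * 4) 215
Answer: 3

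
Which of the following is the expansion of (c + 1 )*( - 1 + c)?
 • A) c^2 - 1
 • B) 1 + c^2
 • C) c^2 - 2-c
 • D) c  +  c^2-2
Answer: A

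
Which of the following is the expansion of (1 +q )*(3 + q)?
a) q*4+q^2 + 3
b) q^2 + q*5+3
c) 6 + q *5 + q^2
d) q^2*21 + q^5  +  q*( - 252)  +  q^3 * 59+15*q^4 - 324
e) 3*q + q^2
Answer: a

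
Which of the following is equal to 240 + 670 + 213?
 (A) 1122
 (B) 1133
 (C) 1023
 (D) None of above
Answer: D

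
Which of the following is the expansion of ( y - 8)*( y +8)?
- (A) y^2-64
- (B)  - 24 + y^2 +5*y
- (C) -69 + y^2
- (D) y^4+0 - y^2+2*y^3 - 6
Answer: A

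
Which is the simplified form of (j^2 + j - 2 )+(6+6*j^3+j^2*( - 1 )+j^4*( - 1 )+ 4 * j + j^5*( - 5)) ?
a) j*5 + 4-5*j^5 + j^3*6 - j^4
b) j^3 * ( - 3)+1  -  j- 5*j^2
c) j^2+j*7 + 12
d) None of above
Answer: a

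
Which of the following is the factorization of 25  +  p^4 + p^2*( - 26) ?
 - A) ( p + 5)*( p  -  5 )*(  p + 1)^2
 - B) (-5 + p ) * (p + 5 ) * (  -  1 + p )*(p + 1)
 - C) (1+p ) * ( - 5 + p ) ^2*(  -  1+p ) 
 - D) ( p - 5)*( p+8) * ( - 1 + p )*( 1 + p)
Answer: B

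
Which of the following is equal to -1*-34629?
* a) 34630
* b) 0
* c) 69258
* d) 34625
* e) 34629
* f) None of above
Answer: e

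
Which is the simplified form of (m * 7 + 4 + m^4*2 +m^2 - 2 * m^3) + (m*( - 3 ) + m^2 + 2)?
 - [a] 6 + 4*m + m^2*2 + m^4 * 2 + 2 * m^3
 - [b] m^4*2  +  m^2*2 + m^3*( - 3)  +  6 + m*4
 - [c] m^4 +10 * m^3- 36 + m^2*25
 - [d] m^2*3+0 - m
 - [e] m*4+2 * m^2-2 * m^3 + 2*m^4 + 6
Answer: e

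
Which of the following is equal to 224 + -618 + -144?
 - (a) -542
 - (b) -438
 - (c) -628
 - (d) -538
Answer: d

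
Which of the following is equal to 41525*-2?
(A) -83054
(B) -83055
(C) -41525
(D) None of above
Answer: D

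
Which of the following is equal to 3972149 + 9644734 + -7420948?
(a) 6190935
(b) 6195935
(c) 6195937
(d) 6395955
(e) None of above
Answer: b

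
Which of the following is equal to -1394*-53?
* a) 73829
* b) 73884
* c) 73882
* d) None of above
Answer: c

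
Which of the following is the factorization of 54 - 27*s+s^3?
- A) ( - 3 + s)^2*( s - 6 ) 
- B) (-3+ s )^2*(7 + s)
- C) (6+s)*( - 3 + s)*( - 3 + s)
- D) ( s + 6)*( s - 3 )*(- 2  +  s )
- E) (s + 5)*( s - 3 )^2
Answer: C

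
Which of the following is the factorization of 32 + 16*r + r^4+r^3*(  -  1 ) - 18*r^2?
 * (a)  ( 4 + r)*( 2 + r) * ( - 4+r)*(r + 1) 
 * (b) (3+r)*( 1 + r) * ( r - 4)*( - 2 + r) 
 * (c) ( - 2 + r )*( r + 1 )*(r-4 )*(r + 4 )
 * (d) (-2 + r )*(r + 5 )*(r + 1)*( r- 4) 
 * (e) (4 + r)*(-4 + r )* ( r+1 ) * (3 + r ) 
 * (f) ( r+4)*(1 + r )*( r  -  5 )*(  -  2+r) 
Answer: c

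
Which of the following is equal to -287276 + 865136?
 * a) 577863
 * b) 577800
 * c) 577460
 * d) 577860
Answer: d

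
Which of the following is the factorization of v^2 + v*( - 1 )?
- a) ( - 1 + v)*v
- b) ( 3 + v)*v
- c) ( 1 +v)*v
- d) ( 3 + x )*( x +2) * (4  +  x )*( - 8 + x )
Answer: a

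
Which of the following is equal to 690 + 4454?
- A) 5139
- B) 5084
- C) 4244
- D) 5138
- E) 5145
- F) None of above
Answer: F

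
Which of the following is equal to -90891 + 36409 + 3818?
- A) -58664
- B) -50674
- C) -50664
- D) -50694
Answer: C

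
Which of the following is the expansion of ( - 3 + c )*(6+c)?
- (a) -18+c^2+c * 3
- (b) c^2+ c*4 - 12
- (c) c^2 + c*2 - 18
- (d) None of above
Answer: a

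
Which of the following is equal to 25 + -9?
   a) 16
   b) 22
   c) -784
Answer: a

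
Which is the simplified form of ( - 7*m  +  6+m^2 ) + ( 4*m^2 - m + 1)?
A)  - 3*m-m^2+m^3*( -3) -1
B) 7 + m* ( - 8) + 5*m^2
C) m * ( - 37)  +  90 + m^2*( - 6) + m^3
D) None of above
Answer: B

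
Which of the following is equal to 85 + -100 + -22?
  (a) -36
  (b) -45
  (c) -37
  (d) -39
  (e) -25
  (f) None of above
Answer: c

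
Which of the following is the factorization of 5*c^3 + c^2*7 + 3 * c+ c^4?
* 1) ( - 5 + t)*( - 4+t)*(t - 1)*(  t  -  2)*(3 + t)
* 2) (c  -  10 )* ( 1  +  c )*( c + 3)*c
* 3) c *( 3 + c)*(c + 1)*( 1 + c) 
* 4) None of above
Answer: 3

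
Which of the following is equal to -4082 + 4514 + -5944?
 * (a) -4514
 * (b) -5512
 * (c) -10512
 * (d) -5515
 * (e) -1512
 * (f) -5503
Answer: b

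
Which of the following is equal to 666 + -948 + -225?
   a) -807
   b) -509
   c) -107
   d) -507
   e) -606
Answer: d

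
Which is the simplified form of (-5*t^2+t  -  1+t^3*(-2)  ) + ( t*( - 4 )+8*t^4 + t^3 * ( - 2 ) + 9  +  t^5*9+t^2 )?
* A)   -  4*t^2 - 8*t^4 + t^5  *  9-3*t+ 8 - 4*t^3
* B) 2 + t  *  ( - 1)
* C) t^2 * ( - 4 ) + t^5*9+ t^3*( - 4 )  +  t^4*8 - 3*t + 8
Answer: C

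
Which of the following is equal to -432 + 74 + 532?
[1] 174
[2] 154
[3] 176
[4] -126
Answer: 1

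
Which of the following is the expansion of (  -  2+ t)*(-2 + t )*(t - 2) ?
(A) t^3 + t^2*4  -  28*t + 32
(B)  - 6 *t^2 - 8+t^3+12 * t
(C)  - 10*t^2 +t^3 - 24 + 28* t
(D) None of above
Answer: B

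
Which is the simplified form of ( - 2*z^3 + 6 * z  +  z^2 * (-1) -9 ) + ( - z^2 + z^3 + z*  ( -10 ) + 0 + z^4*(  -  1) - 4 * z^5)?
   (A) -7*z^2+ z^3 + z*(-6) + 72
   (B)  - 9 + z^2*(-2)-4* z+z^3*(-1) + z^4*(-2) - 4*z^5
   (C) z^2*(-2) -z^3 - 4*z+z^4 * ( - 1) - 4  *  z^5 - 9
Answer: C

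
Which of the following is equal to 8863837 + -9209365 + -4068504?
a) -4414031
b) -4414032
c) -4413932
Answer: b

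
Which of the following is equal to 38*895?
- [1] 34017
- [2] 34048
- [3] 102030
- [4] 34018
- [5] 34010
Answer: 5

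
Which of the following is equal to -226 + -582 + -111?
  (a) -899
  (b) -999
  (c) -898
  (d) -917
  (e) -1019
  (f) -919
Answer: f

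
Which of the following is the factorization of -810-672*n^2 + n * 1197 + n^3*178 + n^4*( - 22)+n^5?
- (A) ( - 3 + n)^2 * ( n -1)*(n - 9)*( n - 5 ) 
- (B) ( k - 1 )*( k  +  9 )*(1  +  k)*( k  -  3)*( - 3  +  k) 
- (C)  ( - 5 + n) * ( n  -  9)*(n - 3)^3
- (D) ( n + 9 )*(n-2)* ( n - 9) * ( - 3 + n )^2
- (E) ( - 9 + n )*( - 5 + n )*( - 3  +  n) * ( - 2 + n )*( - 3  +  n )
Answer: E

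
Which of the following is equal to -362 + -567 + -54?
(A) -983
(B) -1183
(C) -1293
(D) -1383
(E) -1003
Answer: A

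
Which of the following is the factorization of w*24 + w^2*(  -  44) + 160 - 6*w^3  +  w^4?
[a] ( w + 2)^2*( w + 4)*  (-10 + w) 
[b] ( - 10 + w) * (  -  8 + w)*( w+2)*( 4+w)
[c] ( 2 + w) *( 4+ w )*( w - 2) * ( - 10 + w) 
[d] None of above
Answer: c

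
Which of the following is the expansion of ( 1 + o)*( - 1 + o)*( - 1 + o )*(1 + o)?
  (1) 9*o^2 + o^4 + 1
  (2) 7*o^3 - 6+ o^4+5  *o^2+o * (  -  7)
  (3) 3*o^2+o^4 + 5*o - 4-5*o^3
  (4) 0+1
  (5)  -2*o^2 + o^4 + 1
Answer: 5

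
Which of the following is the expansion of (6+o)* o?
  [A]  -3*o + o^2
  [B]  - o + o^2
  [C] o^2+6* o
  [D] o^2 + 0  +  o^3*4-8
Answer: C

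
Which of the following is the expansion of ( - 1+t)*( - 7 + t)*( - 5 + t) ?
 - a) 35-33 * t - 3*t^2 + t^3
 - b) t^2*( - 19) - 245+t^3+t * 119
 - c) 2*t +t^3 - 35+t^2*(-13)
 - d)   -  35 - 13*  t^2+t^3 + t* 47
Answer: d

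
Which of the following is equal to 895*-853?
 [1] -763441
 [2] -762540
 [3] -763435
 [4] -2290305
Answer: 3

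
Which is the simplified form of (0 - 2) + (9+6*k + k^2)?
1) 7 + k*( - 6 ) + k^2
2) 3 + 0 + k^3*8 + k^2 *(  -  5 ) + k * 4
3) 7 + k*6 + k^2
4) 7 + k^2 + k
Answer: 3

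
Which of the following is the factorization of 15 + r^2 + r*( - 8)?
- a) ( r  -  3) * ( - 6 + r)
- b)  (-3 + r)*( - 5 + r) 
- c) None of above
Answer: b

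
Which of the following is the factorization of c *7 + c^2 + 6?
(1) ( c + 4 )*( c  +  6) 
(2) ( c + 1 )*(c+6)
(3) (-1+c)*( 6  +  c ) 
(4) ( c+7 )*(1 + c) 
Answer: 2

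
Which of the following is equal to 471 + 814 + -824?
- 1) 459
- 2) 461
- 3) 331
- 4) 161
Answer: 2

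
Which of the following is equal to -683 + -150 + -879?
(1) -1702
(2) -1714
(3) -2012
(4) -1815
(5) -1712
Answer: 5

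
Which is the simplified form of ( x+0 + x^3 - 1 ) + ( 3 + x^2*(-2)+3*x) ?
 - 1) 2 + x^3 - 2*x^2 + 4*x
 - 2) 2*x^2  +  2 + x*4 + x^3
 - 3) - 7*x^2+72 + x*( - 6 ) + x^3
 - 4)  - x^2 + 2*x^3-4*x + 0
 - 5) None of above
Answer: 1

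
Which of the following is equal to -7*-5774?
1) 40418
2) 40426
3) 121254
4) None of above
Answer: 1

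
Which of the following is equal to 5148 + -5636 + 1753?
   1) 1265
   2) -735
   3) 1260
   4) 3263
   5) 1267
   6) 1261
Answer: 1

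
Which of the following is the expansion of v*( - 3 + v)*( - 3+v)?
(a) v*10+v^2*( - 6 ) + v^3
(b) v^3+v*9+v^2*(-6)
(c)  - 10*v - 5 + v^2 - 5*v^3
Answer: b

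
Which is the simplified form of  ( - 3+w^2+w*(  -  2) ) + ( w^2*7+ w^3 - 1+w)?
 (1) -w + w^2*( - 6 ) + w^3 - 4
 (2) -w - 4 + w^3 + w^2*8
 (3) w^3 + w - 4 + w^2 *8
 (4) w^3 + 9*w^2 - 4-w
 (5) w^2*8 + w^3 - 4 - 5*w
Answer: 2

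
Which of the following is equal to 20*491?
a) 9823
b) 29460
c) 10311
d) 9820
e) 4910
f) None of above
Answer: d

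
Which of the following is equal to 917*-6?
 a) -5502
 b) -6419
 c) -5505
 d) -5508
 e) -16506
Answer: a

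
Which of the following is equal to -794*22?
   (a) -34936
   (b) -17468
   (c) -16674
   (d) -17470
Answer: b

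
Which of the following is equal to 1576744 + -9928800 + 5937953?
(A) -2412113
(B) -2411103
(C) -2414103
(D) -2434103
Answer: C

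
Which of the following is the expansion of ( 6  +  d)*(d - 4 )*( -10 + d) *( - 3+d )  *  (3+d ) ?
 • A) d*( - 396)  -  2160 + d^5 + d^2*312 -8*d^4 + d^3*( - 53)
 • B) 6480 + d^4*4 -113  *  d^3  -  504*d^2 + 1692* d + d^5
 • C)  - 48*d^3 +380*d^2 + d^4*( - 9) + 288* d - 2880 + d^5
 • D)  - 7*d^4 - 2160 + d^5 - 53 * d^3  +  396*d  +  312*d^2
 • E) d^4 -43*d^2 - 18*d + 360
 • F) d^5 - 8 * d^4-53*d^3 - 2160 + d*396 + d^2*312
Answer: F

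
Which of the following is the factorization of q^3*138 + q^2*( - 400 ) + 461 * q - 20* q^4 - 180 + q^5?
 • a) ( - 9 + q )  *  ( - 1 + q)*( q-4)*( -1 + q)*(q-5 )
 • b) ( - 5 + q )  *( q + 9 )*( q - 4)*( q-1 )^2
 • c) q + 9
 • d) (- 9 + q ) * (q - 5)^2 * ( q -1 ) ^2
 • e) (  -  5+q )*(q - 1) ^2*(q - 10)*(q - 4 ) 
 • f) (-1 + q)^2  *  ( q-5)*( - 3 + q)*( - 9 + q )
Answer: a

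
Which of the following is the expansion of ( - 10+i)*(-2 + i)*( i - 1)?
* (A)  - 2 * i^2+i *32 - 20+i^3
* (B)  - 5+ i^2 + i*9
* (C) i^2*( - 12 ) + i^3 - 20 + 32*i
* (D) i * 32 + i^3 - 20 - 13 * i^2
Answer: D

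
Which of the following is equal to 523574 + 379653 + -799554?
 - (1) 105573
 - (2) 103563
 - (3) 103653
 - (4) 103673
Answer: 4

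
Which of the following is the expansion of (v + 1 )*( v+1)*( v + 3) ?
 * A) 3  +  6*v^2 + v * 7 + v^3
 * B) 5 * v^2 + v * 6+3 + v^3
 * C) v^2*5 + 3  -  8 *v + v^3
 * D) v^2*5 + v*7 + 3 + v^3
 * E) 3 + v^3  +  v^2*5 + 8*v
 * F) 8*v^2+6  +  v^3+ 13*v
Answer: D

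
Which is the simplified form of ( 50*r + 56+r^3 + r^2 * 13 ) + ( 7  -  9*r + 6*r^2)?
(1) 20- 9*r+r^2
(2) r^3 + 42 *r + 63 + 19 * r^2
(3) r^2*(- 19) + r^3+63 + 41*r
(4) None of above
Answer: 4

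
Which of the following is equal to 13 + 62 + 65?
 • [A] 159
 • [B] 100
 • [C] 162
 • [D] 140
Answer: D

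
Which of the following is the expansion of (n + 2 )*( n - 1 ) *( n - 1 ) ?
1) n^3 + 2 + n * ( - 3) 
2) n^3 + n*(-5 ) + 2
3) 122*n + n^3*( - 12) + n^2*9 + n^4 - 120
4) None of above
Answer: 1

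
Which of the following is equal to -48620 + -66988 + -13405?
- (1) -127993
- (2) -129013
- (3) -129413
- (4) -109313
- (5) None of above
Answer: 2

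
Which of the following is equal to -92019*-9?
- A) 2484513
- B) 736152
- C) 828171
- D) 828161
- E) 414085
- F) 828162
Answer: C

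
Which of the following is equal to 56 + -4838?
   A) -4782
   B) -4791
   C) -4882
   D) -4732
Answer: A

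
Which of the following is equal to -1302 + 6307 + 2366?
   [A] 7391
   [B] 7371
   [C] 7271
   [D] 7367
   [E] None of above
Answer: B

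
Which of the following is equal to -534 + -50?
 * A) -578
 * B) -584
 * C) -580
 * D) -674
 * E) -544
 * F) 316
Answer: B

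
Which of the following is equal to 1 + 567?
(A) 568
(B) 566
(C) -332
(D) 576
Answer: A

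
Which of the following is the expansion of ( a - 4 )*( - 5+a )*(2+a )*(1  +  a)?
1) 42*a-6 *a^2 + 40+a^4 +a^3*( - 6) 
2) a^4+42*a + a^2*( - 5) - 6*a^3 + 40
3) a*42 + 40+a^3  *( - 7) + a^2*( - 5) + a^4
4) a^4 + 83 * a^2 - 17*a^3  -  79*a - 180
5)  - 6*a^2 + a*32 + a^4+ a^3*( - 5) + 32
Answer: 2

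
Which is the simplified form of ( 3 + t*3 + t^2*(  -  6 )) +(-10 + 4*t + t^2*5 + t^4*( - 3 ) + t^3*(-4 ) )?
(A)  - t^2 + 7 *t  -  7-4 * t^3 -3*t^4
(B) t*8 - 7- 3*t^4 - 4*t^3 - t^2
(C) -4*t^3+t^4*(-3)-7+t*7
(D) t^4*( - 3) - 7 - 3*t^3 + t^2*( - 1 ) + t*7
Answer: A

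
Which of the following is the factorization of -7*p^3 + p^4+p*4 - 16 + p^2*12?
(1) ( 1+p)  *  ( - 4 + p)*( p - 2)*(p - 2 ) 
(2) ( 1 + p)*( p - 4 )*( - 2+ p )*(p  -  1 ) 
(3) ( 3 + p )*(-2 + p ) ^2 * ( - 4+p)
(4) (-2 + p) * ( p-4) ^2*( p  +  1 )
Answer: 1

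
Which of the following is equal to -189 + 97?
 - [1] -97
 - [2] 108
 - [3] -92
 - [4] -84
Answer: 3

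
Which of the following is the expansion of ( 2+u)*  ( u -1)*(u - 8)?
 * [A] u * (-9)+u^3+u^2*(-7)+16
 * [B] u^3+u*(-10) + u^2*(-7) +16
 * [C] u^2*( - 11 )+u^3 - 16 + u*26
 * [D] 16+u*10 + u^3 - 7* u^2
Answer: B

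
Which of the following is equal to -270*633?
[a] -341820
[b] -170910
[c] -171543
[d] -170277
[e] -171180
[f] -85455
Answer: b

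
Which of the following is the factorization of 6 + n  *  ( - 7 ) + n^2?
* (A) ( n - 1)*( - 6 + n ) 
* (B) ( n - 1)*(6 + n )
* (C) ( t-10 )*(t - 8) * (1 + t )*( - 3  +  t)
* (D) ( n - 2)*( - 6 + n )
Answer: A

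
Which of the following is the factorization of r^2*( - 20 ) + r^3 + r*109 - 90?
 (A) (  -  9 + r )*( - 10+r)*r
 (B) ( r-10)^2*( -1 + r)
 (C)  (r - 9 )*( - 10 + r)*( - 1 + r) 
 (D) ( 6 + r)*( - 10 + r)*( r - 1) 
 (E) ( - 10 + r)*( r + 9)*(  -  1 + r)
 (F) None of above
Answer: C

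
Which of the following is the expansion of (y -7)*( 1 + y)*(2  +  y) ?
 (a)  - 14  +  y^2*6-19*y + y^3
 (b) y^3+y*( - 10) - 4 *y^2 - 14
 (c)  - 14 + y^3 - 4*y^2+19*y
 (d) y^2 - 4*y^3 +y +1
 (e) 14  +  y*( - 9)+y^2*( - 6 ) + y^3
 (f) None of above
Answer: f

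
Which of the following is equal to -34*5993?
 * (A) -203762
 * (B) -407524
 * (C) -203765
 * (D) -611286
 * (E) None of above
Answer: A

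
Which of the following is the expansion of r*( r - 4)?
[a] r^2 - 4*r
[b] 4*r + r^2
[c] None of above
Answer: a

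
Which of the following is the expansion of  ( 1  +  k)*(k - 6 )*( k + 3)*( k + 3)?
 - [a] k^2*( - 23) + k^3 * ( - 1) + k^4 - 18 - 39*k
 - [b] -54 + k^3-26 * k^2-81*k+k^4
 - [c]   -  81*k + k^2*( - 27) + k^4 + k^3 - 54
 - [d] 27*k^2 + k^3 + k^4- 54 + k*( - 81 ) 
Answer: c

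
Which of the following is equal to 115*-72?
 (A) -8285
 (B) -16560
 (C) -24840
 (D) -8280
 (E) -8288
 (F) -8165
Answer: D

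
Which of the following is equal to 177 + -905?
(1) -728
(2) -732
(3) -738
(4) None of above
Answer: 1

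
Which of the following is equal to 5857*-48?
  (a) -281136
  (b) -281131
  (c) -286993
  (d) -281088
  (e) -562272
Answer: a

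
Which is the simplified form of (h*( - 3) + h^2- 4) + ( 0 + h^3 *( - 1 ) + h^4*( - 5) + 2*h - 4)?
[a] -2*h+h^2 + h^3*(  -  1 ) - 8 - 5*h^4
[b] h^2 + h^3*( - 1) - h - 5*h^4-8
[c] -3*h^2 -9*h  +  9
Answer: b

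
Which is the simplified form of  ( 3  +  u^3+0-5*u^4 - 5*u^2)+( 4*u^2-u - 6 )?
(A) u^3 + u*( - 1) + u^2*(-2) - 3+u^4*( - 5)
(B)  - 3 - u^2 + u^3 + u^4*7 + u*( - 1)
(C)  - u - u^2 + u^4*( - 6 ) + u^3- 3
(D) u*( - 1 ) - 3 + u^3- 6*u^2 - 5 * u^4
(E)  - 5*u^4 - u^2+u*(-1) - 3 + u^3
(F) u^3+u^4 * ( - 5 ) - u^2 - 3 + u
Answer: E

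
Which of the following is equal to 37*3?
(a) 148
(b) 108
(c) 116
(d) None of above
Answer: d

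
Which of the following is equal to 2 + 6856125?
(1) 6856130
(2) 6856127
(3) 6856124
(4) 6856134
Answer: 2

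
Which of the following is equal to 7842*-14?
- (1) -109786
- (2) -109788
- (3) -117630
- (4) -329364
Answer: 2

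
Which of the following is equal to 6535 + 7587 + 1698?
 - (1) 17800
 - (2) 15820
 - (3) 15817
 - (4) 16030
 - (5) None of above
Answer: 2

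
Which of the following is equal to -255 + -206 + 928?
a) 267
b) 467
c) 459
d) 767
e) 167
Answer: b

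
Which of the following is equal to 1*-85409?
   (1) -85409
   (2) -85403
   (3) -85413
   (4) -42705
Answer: 1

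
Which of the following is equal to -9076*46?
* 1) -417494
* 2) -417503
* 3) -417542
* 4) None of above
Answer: 4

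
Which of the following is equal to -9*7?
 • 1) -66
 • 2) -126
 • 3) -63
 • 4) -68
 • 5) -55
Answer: 3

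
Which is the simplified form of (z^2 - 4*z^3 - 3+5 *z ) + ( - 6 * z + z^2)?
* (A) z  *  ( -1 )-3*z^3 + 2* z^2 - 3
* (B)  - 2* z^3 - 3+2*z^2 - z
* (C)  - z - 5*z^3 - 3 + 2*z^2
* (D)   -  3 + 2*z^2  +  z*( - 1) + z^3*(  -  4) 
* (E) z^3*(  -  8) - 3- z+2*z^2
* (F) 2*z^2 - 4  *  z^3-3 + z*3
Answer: D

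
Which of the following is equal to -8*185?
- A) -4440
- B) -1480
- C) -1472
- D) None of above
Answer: B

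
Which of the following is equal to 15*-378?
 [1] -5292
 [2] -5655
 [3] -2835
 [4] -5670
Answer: 4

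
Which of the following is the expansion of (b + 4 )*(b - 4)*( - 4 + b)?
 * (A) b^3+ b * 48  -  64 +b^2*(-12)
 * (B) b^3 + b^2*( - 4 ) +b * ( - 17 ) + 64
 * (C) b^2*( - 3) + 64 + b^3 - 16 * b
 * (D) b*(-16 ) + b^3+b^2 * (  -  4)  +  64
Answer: D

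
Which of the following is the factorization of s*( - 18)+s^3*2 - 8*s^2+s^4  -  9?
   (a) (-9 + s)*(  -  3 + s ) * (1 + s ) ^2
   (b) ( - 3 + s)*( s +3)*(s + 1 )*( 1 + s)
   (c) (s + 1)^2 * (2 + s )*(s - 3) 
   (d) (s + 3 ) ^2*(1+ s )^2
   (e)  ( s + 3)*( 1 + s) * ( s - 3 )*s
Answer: b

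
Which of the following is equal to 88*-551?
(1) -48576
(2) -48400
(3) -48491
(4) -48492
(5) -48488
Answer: 5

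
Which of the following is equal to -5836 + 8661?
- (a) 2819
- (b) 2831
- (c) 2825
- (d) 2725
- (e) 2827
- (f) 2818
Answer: c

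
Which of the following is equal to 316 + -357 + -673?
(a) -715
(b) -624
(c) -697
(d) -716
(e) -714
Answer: e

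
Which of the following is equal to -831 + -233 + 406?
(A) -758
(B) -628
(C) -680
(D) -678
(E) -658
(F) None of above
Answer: E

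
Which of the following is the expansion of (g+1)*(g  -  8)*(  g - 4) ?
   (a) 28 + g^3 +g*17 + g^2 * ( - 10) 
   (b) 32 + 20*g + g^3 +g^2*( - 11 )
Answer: b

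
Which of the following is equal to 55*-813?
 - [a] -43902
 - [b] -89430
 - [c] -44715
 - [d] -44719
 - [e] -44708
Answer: c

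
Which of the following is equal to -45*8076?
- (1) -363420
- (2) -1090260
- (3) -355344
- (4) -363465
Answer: 1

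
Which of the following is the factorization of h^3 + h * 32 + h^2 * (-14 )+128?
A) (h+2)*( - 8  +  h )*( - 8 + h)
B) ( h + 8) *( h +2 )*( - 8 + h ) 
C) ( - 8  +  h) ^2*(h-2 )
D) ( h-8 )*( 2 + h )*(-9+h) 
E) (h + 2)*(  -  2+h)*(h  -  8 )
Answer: A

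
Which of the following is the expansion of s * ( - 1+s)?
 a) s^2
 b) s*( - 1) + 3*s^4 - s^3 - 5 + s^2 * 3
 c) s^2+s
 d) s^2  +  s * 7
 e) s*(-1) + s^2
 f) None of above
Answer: e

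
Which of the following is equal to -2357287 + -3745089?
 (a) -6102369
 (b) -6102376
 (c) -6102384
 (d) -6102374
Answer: b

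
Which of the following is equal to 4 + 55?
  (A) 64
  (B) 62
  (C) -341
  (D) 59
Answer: D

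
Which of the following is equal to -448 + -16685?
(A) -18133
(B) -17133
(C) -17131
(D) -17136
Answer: B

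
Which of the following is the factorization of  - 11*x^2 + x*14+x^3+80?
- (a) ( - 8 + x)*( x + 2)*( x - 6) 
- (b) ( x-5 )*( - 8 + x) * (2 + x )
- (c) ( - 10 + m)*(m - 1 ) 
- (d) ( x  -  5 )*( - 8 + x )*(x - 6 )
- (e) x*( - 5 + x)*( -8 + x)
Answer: b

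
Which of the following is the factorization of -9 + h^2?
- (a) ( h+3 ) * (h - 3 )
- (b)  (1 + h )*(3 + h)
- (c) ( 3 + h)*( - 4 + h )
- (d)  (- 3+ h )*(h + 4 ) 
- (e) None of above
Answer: a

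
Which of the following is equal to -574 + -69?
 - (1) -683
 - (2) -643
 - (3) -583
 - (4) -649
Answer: 2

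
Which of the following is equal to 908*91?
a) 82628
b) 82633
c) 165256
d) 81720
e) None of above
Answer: a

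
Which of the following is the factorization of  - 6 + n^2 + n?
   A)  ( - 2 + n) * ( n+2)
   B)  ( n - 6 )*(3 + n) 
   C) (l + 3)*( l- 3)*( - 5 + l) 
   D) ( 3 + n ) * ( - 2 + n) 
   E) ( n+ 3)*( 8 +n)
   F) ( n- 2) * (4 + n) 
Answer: D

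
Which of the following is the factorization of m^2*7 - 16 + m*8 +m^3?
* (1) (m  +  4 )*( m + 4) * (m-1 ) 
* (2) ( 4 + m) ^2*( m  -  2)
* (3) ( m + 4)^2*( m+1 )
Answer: 1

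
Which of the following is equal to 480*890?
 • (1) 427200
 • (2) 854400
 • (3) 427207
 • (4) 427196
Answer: 1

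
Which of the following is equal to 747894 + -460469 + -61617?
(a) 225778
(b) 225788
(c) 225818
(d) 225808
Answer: d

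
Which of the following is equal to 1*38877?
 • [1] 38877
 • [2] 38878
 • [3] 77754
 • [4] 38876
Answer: 1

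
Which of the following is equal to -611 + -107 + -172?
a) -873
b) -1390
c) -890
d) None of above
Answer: c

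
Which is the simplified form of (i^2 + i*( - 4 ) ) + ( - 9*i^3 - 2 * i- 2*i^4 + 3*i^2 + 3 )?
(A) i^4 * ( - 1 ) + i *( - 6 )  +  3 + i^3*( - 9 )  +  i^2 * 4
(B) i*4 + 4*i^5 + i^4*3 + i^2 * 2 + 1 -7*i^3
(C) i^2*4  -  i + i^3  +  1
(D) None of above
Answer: D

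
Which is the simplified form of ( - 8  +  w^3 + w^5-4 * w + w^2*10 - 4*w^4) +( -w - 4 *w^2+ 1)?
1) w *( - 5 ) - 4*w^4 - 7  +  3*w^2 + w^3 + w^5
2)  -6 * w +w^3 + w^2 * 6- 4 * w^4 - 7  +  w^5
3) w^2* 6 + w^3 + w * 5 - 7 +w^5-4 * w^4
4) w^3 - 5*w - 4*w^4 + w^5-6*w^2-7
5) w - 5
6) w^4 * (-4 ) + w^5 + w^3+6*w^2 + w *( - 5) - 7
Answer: 6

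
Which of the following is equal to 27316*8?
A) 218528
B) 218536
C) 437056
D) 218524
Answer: A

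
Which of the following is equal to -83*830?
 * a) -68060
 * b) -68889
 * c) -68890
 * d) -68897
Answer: c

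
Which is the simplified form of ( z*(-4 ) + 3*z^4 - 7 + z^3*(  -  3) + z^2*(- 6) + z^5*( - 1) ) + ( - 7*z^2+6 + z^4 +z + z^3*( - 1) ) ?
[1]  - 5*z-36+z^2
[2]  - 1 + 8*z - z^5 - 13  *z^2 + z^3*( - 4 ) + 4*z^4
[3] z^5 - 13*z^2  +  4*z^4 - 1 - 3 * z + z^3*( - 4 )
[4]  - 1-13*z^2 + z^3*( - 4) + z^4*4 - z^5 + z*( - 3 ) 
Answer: 4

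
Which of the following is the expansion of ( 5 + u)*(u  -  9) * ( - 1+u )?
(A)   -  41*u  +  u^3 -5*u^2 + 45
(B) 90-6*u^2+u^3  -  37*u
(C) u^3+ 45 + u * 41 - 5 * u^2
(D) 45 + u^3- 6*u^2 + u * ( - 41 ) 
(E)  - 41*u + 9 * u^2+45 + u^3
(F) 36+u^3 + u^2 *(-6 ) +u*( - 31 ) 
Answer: A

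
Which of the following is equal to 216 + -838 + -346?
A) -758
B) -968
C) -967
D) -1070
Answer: B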